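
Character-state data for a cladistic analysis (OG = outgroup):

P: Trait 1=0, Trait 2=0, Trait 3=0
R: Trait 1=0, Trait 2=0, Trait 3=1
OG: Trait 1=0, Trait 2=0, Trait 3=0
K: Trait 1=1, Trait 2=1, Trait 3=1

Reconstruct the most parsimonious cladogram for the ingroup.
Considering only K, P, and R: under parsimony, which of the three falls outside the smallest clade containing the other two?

The outgroup has state '0' for every character, so '1' is the derived state throughout.
Trait 1 (derived state '1') is unique to K (autapomorphy; uninformative for grouping).
Trait 2: derived state '1' in K only — an autapomorphy, so it tells us nothing about relationships among taxa.
Only K and R show the derived state '1' for Trait 3, supporting them as a clade.
Most parsimonious ingroup topology: ((R,K),P).
K and R share a more recent common ancestor with each other than either does with P, so P is the least closely related of the three.

P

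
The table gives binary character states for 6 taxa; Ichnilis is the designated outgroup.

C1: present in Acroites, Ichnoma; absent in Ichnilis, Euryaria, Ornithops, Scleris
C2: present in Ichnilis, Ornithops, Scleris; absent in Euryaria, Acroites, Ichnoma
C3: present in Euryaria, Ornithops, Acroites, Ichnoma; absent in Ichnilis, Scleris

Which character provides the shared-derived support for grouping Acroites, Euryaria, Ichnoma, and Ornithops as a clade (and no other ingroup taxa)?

C3

Character polarity is set by the outgroup: the derived state is whichever differs from the outgroup's state, so for C2 the derived state is 'absent', and for the remaining characters it is 'present'.
C1: derived state 'present' in Acroites and Ichnoma only — synapomorphy for {Acroites, Ichnoma}.
Only Acroites, Euryaria, and Ichnoma show the derived state 'absent' for C2, supporting them as a clade.
Only Acroites, Euryaria, Ichnoma, and Ornithops show the derived state 'present' for C3, supporting them as a clade.
Most parsimonious ingroup topology: (((Euryaria,(Acroites,Ichnoma)),Ornithops),Scleris).
The clade {Acroites, Euryaria, Ichnoma, Ornithops} is supported by C3: its derived state 'present' occurs in exactly those taxa and in no other taxon (including the outgroup).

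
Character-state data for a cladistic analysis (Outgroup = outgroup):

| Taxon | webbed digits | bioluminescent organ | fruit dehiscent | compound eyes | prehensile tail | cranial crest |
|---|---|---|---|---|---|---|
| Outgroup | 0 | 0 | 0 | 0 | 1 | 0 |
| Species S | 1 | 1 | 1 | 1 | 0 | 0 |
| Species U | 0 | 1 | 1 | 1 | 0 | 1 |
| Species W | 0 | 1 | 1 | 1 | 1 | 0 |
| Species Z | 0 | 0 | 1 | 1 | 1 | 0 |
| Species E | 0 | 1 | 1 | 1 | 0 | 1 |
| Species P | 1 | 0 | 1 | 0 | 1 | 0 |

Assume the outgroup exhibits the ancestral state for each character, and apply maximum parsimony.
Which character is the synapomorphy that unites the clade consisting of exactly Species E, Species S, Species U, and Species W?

bioluminescent organ

Character polarity is set by the outgroup: the derived state is whichever differs from the outgroup's state, so for prehensile tail the derived state is '0', and for the remaining characters it is '1'.
webbed digits groups Species P and Species S, which is incompatible with the clades supported by the remaining characters; treating it as convergent (homoplasy) costs fewer steps than any alternative tree.
Only Species E, Species S, Species U, and Species W show the derived state '1' for bioluminescent organ, supporting them as a clade.
All ingroup taxa share the derived state '1' for fruit dehiscent; it defines the ingroup but does not resolve relationships within it.
Only Species E, Species S, Species U, Species W, and Species Z show the derived state '1' for compound eyes, supporting them as a clade.
prehensile tail (derived state '0') is shared by Species E, Species S, and Species U — a synapomorphy uniting that clade.
cranial crest: derived state '1' in Species E and Species U only — synapomorphy for {Species E, Species U}.
Most parsimonious ingroup topology: (Species P,((((Species U,Species E),Species S),Species W),Species Z)).
The clade {Species E, Species S, Species U, Species W} is supported by bioluminescent organ: its derived state '1' occurs in exactly those taxa and in no other taxon (including the outgroup).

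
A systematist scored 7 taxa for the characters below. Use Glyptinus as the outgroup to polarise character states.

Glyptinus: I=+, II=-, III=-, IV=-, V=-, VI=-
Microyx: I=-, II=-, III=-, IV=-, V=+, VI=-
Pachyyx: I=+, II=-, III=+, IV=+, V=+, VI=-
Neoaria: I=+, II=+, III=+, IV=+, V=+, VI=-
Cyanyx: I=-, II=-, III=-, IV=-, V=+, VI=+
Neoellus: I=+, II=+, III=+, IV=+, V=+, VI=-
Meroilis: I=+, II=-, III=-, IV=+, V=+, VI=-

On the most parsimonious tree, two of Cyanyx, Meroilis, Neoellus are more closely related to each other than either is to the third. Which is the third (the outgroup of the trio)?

Character polarity is set by the outgroup: the derived state is whichever differs from the outgroup's state, so for I the derived state is '-', and for the remaining characters it is '+'.
I (derived state '-') is shared by Cyanyx and Microyx — a synapomorphy uniting that clade.
II: derived state '+' in Neoaria and Neoellus only — synapomorphy for {Neoaria, Neoellus}.
III: derived state '+' in Neoaria, Neoellus, and Pachyyx only — synapomorphy for {Neoaria, Neoellus, Pachyyx}.
Only Meroilis, Neoaria, Neoellus, and Pachyyx show the derived state '+' for IV, supporting them as a clade.
V (derived state '+') is shared by all ingroup taxa — unites the whole ingroup.
VI (derived state '+') is unique to Cyanyx (autapomorphy; uninformative for grouping).
Most parsimonious ingroup topology: ((Microyx,Cyanyx),((Pachyyx,(Neoaria,Neoellus)),Meroilis)).
Neoellus and Meroilis share a more recent common ancestor with each other than either does with Cyanyx, so Cyanyx is the least closely related of the three.

Cyanyx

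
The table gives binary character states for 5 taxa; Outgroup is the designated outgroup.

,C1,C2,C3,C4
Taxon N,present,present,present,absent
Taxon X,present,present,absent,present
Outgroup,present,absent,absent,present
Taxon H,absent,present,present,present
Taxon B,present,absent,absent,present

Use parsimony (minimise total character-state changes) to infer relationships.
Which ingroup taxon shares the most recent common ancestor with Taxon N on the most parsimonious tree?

Taxon H

Character polarity is set by the outgroup: the derived state is whichever differs from the outgroup's state, so for C1, C4 the derived state is 'absent', and for the remaining characters it is 'present'.
C1 (derived state 'absent') is unique to Taxon H (autapomorphy; uninformative for grouping).
Only Taxon H, Taxon N, and Taxon X show the derived state 'present' for C2, supporting them as a clade.
C3: derived state 'present' in Taxon H and Taxon N only — synapomorphy for {Taxon H, Taxon N}.
C4 (derived state 'absent') is unique to Taxon N (autapomorphy; uninformative for grouping).
Most parsimonious ingroup topology: ((Taxon X,(Taxon H,Taxon N)),Taxon B).
Taxon N and Taxon H form a cherry on this tree, so they are sister taxa.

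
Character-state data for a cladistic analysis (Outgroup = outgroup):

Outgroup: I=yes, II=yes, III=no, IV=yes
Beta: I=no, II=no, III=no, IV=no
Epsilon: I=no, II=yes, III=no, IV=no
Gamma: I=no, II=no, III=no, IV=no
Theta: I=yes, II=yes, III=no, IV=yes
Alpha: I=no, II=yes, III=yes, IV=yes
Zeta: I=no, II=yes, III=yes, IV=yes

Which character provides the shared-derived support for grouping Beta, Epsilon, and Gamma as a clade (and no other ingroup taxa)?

IV

Character polarity is set by the outgroup: the derived state is whichever differs from the outgroup's state, so for I, II, IV the derived state is 'no', and for the remaining characters it is 'yes'.
I: derived state 'no' in Alpha, Beta, Epsilon, Gamma, and Zeta only — synapomorphy for {Alpha, Beta, Epsilon, Gamma, Zeta}.
II (derived state 'no') is shared by Beta and Gamma — a synapomorphy uniting that clade.
III: derived state 'yes' in Alpha and Zeta only — synapomorphy for {Alpha, Zeta}.
IV (derived state 'no') is shared by Beta, Epsilon, and Gamma — a synapomorphy uniting that clade.
Most parsimonious ingroup topology: ((((Beta,Gamma),Epsilon),(Alpha,Zeta)),Theta).
The clade {Beta, Epsilon, Gamma} is supported by IV: its derived state 'no' occurs in exactly those taxa and in no other taxon (including the outgroup).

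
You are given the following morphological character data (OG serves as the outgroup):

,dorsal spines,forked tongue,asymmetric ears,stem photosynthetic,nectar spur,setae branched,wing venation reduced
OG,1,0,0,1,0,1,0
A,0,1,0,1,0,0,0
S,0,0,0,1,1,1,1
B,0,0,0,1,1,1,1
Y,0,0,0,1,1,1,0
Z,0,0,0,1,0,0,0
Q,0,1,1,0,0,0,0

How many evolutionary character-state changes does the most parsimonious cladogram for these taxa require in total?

Character polarity is set by the outgroup: the derived state is whichever differs from the outgroup's state, so for dorsal spines, stem photosynthetic, setae branched the derived state is '0', and for the remaining characters it is '1'.
All ingroup taxa share the derived state '0' for dorsal spines; it defines the ingroup but does not resolve relationships within it.
forked tongue (derived state '1') is shared by A and Q — a synapomorphy uniting that clade.
asymmetric ears (derived state '1') is unique to Q (autapomorphy; uninformative for grouping).
stem photosynthetic: derived state '0' in Q only — an autapomorphy, so it tells us nothing about relationships among taxa.
nectar spur (derived state '1') is shared by B, S, and Y — a synapomorphy uniting that clade.
Only A, Q, and Z show the derived state '0' for setae branched, supporting them as a clade.
Only B and S show the derived state '1' for wing venation reduced, supporting them as a clade.
Most parsimonious ingroup topology: (((A,Q),Z),((S,B),Y)).
Changes per character on this tree: dorsal spines: 1; forked tongue: 1; asymmetric ears: 1; stem photosynthetic: 1; nectar spur: 1; setae branched: 1; wing venation reduced: 1.
Total = 7.

7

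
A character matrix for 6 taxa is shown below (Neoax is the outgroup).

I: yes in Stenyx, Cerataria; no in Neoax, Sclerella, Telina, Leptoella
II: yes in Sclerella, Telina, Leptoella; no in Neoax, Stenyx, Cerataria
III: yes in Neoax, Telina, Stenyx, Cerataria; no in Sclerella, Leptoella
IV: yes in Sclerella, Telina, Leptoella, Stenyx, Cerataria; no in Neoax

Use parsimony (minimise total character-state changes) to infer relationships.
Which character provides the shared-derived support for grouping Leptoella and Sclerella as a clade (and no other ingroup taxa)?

III

Character polarity is set by the outgroup: the derived state is whichever differs from the outgroup's state, so for III the derived state is 'no', and for the remaining characters it is 'yes'.
Only Cerataria and Stenyx show the derived state 'yes' for I, supporting them as a clade.
II: derived state 'yes' in Leptoella, Sclerella, and Telina only — synapomorphy for {Leptoella, Sclerella, Telina}.
III (derived state 'no') is shared by Leptoella and Sclerella — a synapomorphy uniting that clade.
All ingroup taxa share the derived state 'yes' for IV; it defines the ingroup but does not resolve relationships within it.
Most parsimonious ingroup topology: (((Sclerella,Leptoella),Telina),(Stenyx,Cerataria)).
The clade {Leptoella, Sclerella} is supported by III: its derived state 'no' occurs in exactly those taxa and in no other taxon (including the outgroup).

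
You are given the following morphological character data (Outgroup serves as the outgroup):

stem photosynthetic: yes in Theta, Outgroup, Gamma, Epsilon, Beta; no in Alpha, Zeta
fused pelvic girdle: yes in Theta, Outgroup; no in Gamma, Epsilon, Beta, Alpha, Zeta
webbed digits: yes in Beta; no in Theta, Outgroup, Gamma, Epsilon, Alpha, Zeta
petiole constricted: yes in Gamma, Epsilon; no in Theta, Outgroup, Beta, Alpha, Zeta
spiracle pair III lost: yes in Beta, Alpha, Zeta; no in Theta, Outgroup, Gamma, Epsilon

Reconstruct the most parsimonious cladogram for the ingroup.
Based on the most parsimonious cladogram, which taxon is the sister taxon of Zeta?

Character polarity is set by the outgroup: the derived state is whichever differs from the outgroup's state, so for stem photosynthetic, fused pelvic girdle the derived state is 'no', and for the remaining characters it is 'yes'.
stem photosynthetic (derived state 'no') is shared by Alpha and Zeta — a synapomorphy uniting that clade.
Only Alpha, Beta, Epsilon, Gamma, and Zeta show the derived state 'no' for fused pelvic girdle, supporting them as a clade.
webbed digits: derived state 'yes' in Beta only — an autapomorphy, so it tells us nothing about relationships among taxa.
Only Epsilon and Gamma show the derived state 'yes' for petiole constricted, supporting them as a clade.
spiracle pair III lost: derived state 'yes' in Alpha, Beta, and Zeta only — synapomorphy for {Alpha, Beta, Zeta}.
Most parsimonious ingroup topology: (((Gamma,Epsilon),((Alpha,Zeta),Beta)),Theta).
Zeta and Alpha form a cherry on this tree, so they are sister taxa.

Alpha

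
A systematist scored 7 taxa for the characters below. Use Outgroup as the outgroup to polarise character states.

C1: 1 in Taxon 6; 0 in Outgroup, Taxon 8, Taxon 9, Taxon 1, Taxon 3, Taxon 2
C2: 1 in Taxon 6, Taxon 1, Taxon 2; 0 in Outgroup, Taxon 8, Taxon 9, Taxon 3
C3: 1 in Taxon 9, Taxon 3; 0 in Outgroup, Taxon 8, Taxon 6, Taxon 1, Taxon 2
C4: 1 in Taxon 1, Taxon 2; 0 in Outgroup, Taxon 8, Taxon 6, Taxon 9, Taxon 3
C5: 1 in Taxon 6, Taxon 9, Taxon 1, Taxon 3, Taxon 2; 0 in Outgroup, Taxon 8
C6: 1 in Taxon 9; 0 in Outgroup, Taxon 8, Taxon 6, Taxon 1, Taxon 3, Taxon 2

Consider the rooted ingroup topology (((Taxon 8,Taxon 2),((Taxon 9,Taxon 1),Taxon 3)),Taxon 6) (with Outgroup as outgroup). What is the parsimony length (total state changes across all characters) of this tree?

11

Map each character onto (((Taxon 8,Taxon 2),((Taxon 9,Taxon 1),Taxon 3)),Taxon 6) (rooted by Outgroup) and count the minimum state changes it requires (Fitch parsimony):
C1: 1; C2: 3; C3: 2; C4: 2; C5: 2; C6: 1.
Total tree length = 11.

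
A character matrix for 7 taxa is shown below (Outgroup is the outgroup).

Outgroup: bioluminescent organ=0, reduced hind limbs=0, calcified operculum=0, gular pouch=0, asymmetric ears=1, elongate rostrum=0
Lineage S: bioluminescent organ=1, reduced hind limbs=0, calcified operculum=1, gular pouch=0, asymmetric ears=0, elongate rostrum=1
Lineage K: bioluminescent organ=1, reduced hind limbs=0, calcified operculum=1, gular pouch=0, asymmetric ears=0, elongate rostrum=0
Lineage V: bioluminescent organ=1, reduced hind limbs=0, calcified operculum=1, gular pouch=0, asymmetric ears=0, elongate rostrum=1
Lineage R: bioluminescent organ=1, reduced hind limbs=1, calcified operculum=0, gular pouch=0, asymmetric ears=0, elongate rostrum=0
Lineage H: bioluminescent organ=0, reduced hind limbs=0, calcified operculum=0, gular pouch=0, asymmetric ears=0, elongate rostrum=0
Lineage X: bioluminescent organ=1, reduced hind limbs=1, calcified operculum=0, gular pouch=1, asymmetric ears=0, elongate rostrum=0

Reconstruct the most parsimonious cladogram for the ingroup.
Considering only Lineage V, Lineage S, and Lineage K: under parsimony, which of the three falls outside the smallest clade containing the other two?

Character polarity is set by the outgroup: the derived state is whichever differs from the outgroup's state, so for asymmetric ears the derived state is '0', and for the remaining characters it is '1'.
bioluminescent organ (derived state '1') is shared by Lineage K, Lineage R, Lineage S, Lineage V, and Lineage X — a synapomorphy uniting that clade.
reduced hind limbs (derived state '1') is shared by Lineage R and Lineage X — a synapomorphy uniting that clade.
calcified operculum: derived state '1' in Lineage K, Lineage S, and Lineage V only — synapomorphy for {Lineage K, Lineage S, Lineage V}.
gular pouch: derived state '1' in Lineage X only — an autapomorphy, so it tells us nothing about relationships among taxa.
All ingroup taxa share the derived state '0' for asymmetric ears; it defines the ingroup but does not resolve relationships within it.
Only Lineage S and Lineage V show the derived state '1' for elongate rostrum, supporting them as a clade.
Most parsimonious ingroup topology: ((((Lineage S,Lineage V),Lineage K),(Lineage R,Lineage X)),Lineage H).
Lineage V and Lineage S share a more recent common ancestor with each other than either does with Lineage K, so Lineage K is the least closely related of the three.

Lineage K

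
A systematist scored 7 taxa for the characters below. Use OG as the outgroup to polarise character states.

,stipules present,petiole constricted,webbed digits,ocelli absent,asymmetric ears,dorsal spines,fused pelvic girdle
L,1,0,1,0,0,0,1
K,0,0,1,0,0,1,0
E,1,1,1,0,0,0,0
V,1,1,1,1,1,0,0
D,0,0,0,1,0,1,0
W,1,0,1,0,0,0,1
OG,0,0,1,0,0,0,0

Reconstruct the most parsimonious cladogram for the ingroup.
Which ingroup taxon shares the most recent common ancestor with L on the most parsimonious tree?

Character polarity is set by the outgroup: the derived state is whichever differs from the outgroup's state, so for webbed digits the derived state is '0', and for the remaining characters it is '1'.
Only E, L, V, and W show the derived state '1' for stipules present, supporting them as a clade.
Only E and V show the derived state '1' for petiole constricted, supporting them as a clade.
webbed digits: derived state '0' in D only — an autapomorphy, so it tells us nothing about relationships among taxa.
ocelli absent groups D and V, which is incompatible with the clades supported by the remaining characters; treating it as convergent (homoplasy) costs fewer steps than any alternative tree.
asymmetric ears: derived state '1' in V only — an autapomorphy, so it tells us nothing about relationships among taxa.
Only D and K show the derived state '1' for dorsal spines, supporting them as a clade.
Only L and W show the derived state '1' for fused pelvic girdle, supporting them as a clade.
Most parsimonious ingroup topology: ((D,K),((V,E),(L,W))).
L and W form a cherry on this tree, so they are sister taxa.

W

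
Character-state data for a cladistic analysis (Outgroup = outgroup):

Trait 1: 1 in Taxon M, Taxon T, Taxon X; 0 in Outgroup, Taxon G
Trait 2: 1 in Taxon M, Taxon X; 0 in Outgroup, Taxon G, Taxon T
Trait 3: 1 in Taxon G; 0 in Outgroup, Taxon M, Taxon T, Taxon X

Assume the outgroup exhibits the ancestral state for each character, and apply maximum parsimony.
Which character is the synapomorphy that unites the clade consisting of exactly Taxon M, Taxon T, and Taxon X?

Trait 1

The outgroup has state '0' for every character, so '1' is the derived state throughout.
Trait 1: derived state '1' in Taxon M, Taxon T, and Taxon X only — synapomorphy for {Taxon M, Taxon T, Taxon X}.
Trait 2: derived state '1' in Taxon M and Taxon X only — synapomorphy for {Taxon M, Taxon X}.
Trait 3: derived state '1' in Taxon G only — an autapomorphy, so it tells us nothing about relationships among taxa.
Most parsimonious ingroup topology: (((Taxon M,Taxon X),Taxon T),Taxon G).
The clade {Taxon M, Taxon T, Taxon X} is supported by Trait 1: its derived state '1' occurs in exactly those taxa and in no other taxon (including the outgroup).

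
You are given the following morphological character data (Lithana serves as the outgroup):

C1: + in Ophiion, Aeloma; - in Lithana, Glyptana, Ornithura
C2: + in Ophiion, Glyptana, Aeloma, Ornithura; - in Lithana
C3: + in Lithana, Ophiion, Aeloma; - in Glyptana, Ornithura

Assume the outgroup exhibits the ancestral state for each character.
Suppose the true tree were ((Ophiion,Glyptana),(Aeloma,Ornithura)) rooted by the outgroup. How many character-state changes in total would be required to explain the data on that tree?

5

Map each character onto ((Ophiion,Glyptana),(Aeloma,Ornithura)) (rooted by Lithana) and count the minimum state changes it requires (Fitch parsimony):
C1: 2; C2: 1; C3: 2.
Total tree length = 5.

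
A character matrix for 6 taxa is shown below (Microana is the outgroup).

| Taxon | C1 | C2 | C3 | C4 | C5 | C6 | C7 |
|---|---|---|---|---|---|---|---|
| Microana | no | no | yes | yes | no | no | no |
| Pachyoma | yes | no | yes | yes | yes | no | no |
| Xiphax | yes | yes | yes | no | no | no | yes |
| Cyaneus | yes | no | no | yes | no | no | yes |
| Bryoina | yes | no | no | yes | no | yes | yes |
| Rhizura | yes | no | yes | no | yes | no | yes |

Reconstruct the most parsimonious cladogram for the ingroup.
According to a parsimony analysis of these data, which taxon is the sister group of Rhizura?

Character polarity is set by the outgroup: the derived state is whichever differs from the outgroup's state, so for C3, C4 the derived state is 'no', and for the remaining characters it is 'yes'.
All ingroup taxa share the derived state 'yes' for C1; it defines the ingroup but does not resolve relationships within it.
C2: derived state 'yes' in Xiphax only — an autapomorphy, so it tells us nothing about relationships among taxa.
C3 (derived state 'no') is shared by Bryoina and Cyaneus — a synapomorphy uniting that clade.
C4: derived state 'no' in Rhizura and Xiphax only — synapomorphy for {Rhizura, Xiphax}.
C5 groups Pachyoma and Rhizura, which is incompatible with the clades supported by the remaining characters; treating it as convergent (homoplasy) costs fewer steps than any alternative tree.
C6: derived state 'yes' in Bryoina only — an autapomorphy, so it tells us nothing about relationships among taxa.
C7 (derived state 'yes') is shared by Bryoina, Cyaneus, Rhizura, and Xiphax — a synapomorphy uniting that clade.
Most parsimonious ingroup topology: (Pachyoma,((Xiphax,Rhizura),(Cyaneus,Bryoina))).
Rhizura and Xiphax form a cherry on this tree, so they are sister taxa.

Xiphax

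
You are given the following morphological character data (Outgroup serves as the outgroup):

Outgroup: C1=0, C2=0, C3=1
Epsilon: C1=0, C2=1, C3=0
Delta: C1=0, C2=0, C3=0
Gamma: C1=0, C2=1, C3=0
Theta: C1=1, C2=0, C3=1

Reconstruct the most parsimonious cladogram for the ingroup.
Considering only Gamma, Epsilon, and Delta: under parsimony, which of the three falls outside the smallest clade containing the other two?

Delta

Character polarity is set by the outgroup: the derived state is whichever differs from the outgroup's state, so for C3 the derived state is '0', and for the remaining characters it is '1'.
C1: derived state '1' in Theta only — an autapomorphy, so it tells us nothing about relationships among taxa.
Only Epsilon and Gamma show the derived state '1' for C2, supporting them as a clade.
C3: derived state '0' in Delta, Epsilon, and Gamma only — synapomorphy for {Delta, Epsilon, Gamma}.
Most parsimonious ingroup topology: (Theta,((Epsilon,Gamma),Delta)).
Epsilon and Gamma share a more recent common ancestor with each other than either does with Delta, so Delta is the least closely related of the three.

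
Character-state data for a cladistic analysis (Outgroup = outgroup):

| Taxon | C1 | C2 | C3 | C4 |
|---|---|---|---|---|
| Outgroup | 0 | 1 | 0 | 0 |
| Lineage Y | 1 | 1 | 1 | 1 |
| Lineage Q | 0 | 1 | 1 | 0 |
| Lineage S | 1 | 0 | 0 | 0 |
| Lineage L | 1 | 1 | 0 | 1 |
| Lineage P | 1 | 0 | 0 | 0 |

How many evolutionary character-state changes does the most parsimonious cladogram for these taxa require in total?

Character polarity is set by the outgroup: the derived state is whichever differs from the outgroup's state, so for C2 the derived state is '0', and for the remaining characters it is '1'.
C1 (derived state '1') is shared by Lineage L, Lineage P, Lineage S, and Lineage Y — a synapomorphy uniting that clade.
C2: derived state '0' in Lineage P and Lineage S only — synapomorphy for {Lineage P, Lineage S}.
C3 (state '1') occurs in Lineage Q and Lineage Y but conflicts with the nesting implied by the other characters — most parsimoniously interpreted as homoplasy.
Only Lineage L and Lineage Y show the derived state '1' for C4, supporting them as a clade.
Most parsimonious ingroup topology: (((Lineage Y,Lineage L),(Lineage S,Lineage P)),Lineage Q).
Changes per character on this tree: C1: 1; C2: 1; C3: 2; C4: 1.
Total = 5.

5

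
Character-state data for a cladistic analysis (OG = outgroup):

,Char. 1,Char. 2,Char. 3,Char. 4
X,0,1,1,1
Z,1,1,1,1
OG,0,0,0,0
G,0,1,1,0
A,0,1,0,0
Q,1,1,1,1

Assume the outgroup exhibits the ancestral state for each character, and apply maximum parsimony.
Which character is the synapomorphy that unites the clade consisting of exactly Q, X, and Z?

Char. 4

The outgroup has state '0' for every character, so '1' is the derived state throughout.
Char. 1 (derived state '1') is shared by Q and Z — a synapomorphy uniting that clade.
All ingroup taxa share the derived state '1' for Char. 2; it defines the ingroup but does not resolve relationships within it.
Only G, Q, X, and Z show the derived state '1' for Char. 3, supporting them as a clade.
Char. 4 (derived state '1') is shared by Q, X, and Z — a synapomorphy uniting that clade.
Most parsimonious ingroup topology: ((((Z,Q),X),G),A).
The clade {Q, X, Z} is supported by Char. 4: its derived state '1' occurs in exactly those taxa and in no other taxon (including the outgroup).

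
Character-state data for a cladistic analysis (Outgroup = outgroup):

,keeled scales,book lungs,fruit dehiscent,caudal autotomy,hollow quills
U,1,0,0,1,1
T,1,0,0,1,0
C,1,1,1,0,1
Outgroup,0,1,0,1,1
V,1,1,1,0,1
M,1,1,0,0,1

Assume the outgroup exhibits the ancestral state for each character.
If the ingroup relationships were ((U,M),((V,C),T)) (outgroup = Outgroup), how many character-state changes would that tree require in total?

Map each character onto ((U,M),((V,C),T)) (rooted by Outgroup) and count the minimum state changes it requires (Fitch parsimony):
keeled scales: 1; book lungs: 2; fruit dehiscent: 1; caudal autotomy: 2; hollow quills: 1.
Total tree length = 7.

7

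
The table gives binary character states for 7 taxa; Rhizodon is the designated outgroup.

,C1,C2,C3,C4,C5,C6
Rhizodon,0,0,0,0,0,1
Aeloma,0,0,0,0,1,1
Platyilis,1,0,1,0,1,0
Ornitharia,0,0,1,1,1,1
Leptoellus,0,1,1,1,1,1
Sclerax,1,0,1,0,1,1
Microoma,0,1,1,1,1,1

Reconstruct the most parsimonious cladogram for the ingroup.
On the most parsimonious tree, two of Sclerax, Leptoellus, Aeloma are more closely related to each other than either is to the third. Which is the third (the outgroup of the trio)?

Character polarity is set by the outgroup: the derived state is whichever differs from the outgroup's state, so for C6 the derived state is '0', and for the remaining characters it is '1'.
C1 (derived state '1') is shared by Platyilis and Sclerax — a synapomorphy uniting that clade.
C2 (derived state '1') is shared by Leptoellus and Microoma — a synapomorphy uniting that clade.
Only Leptoellus, Microoma, Ornitharia, Platyilis, and Sclerax show the derived state '1' for C3, supporting them as a clade.
C4: derived state '1' in Leptoellus, Microoma, and Ornitharia only — synapomorphy for {Leptoellus, Microoma, Ornitharia}.
All ingroup taxa share the derived state '1' for C5; it defines the ingroup but does not resolve relationships within it.
C6 (derived state '0') is unique to Platyilis (autapomorphy; uninformative for grouping).
Most parsimonious ingroup topology: (Aeloma,((Platyilis,Sclerax),(Ornitharia,(Leptoellus,Microoma)))).
Sclerax and Leptoellus share a more recent common ancestor with each other than either does with Aeloma, so Aeloma is the least closely related of the three.

Aeloma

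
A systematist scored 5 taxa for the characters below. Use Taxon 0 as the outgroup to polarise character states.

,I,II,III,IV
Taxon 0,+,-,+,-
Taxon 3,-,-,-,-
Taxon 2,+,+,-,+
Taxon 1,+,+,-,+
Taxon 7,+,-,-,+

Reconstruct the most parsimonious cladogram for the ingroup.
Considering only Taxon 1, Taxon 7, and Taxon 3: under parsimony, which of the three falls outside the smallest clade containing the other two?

Character polarity is set by the outgroup: the derived state is whichever differs from the outgroup's state, so for I, III the derived state is '-', and for the remaining characters it is '+'.
I (derived state '-') is unique to Taxon 3 (autapomorphy; uninformative for grouping).
II: derived state '+' in Taxon 1 and Taxon 2 only — synapomorphy for {Taxon 1, Taxon 2}.
III (derived state '-') is shared by all ingroup taxa — unites the whole ingroup.
IV (derived state '+') is shared by Taxon 1, Taxon 2, and Taxon 7 — a synapomorphy uniting that clade.
Most parsimonious ingroup topology: (Taxon 3,((Taxon 2,Taxon 1),Taxon 7)).
Taxon 7 and Taxon 1 share a more recent common ancestor with each other than either does with Taxon 3, so Taxon 3 is the least closely related of the three.

Taxon 3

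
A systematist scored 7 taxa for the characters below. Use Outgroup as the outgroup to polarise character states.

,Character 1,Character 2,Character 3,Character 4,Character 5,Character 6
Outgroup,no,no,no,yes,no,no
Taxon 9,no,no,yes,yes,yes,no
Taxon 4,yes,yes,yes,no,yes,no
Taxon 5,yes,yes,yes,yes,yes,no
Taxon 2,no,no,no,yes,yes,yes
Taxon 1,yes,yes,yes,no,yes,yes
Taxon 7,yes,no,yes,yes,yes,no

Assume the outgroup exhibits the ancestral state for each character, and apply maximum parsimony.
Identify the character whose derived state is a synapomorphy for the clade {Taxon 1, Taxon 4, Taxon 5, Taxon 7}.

Character 1

Character polarity is set by the outgroup: the derived state is whichever differs from the outgroup's state, so for Character 4 the derived state is 'no', and for the remaining characters it is 'yes'.
Only Taxon 1, Taxon 4, Taxon 5, and Taxon 7 show the derived state 'yes' for Character 1, supporting them as a clade.
Character 2 (derived state 'yes') is shared by Taxon 1, Taxon 4, and Taxon 5 — a synapomorphy uniting that clade.
Only Taxon 1, Taxon 4, Taxon 5, Taxon 7, and Taxon 9 show the derived state 'yes' for Character 3, supporting them as a clade.
Only Taxon 1 and Taxon 4 show the derived state 'no' for Character 4, supporting them as a clade.
All ingroup taxa share the derived state 'yes' for Character 5; it defines the ingroup but does not resolve relationships within it.
Character 6 (state 'yes') occurs in Taxon 1 and Taxon 2 but conflicts with the nesting implied by the other characters — most parsimoniously interpreted as homoplasy.
Most parsimonious ingroup topology: (((Taxon 7,((Taxon 1,Taxon 4),Taxon 5)),Taxon 9),Taxon 2).
The clade {Taxon 1, Taxon 4, Taxon 5, Taxon 7} is supported by Character 1: its derived state 'yes' occurs in exactly those taxa and in no other taxon (including the outgroup).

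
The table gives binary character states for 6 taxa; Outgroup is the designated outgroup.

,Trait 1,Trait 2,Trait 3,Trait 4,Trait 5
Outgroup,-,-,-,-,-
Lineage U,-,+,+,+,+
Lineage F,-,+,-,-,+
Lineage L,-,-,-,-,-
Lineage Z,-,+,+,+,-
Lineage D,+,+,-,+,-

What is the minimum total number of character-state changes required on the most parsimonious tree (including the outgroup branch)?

6

The outgroup has state '-' for every character, so '+' is the derived state throughout.
Trait 1 (derived state '+') is unique to Lineage D (autapomorphy; uninformative for grouping).
Trait 2 (derived state '+') is shared by Lineage D, Lineage F, Lineage U, and Lineage Z — a synapomorphy uniting that clade.
Only Lineage U and Lineage Z show the derived state '+' for Trait 3, supporting them as a clade.
Only Lineage D, Lineage U, and Lineage Z show the derived state '+' for Trait 4, supporting them as a clade.
Trait 5 (state '+') occurs in Lineage F and Lineage U but conflicts with the nesting implied by the other characters — most parsimoniously interpreted as homoplasy.
Most parsimonious ingroup topology: ((((Lineage U,Lineage Z),Lineage D),Lineage F),Lineage L).
Changes per character on this tree: Trait 1: 1; Trait 2: 1; Trait 3: 1; Trait 4: 1; Trait 5: 2.
Total = 6.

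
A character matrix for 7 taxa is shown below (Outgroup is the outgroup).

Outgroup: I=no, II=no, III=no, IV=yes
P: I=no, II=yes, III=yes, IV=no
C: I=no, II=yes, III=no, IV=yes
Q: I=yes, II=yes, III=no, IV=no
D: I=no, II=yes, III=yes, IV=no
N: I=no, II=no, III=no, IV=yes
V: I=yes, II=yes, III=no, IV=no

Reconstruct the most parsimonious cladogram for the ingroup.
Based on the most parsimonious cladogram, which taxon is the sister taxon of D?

P

Character polarity is set by the outgroup: the derived state is whichever differs from the outgroup's state, so for IV the derived state is 'no', and for the remaining characters it is 'yes'.
Only Q and V show the derived state 'yes' for I, supporting them as a clade.
II (derived state 'yes') is shared by C, D, P, Q, and V — a synapomorphy uniting that clade.
III (derived state 'yes') is shared by D and P — a synapomorphy uniting that clade.
Only D, P, Q, and V show the derived state 'no' for IV, supporting them as a clade.
Most parsimonious ingroup topology: ((((P,D),(Q,V)),C),N).
D and P form a cherry on this tree, so they are sister taxa.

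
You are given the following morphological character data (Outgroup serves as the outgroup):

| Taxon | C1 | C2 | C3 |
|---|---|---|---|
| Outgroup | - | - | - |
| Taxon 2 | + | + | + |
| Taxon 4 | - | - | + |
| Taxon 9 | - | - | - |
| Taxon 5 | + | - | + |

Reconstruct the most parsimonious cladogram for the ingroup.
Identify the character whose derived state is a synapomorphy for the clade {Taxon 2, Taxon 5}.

C1

The outgroup has state '-' for every character, so '+' is the derived state throughout.
Only Taxon 2 and Taxon 5 show the derived state '+' for C1, supporting them as a clade.
C2: derived state '+' in Taxon 2 only — an autapomorphy, so it tells us nothing about relationships among taxa.
C3: derived state '+' in Taxon 2, Taxon 4, and Taxon 5 only — synapomorphy for {Taxon 2, Taxon 4, Taxon 5}.
Most parsimonious ingroup topology: (((Taxon 2,Taxon 5),Taxon 4),Taxon 9).
The clade {Taxon 2, Taxon 5} is supported by C1: its derived state '+' occurs in exactly those taxa and in no other taxon (including the outgroup).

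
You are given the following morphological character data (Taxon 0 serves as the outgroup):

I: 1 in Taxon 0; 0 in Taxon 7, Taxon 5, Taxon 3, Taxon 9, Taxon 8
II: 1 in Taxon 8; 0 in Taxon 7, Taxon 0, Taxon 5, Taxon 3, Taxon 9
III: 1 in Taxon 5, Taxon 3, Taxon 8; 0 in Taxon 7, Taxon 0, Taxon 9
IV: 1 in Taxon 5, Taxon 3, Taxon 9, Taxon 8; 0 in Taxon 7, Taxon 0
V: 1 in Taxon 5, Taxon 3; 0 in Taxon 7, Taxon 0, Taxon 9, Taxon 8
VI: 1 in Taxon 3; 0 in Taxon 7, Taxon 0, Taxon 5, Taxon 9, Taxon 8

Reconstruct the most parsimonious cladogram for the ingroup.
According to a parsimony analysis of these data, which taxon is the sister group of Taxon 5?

Character polarity is set by the outgroup: the derived state is whichever differs from the outgroup's state, so for I the derived state is '0', and for the remaining characters it is '1'.
All ingroup taxa share the derived state '0' for I; it defines the ingroup but does not resolve relationships within it.
II (derived state '1') is unique to Taxon 8 (autapomorphy; uninformative for grouping).
Only Taxon 3, Taxon 5, and Taxon 8 show the derived state '1' for III, supporting them as a clade.
IV: derived state '1' in Taxon 3, Taxon 5, Taxon 8, and Taxon 9 only — synapomorphy for {Taxon 3, Taxon 5, Taxon 8, Taxon 9}.
V: derived state '1' in Taxon 3 and Taxon 5 only — synapomorphy for {Taxon 3, Taxon 5}.
VI (derived state '1') is unique to Taxon 3 (autapomorphy; uninformative for grouping).
Most parsimonious ingroup topology: ((Taxon 9,((Taxon 5,Taxon 3),Taxon 8)),Taxon 7).
Taxon 5 and Taxon 3 form a cherry on this tree, so they are sister taxa.

Taxon 3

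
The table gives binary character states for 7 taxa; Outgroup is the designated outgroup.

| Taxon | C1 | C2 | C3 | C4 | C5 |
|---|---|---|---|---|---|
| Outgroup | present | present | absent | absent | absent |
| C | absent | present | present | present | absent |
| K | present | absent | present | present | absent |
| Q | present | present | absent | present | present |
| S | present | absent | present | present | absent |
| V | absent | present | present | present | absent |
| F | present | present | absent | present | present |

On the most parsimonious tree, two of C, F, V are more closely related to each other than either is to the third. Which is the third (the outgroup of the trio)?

Character polarity is set by the outgroup: the derived state is whichever differs from the outgroup's state, so for C1, C2 the derived state is 'absent', and for the remaining characters it is 'present'.
C1: derived state 'absent' in C and V only — synapomorphy for {C, V}.
C2 (derived state 'absent') is shared by K and S — a synapomorphy uniting that clade.
C3: derived state 'present' in C, K, S, and V only — synapomorphy for {C, K, S, V}.
C4 (derived state 'present') is shared by all ingroup taxa — unites the whole ingroup.
C5: derived state 'present' in F and Q only — synapomorphy for {F, Q}.
Most parsimonious ingroup topology: (((C,V),(K,S)),(Q,F)).
V and C share a more recent common ancestor with each other than either does with F, so F is the least closely related of the three.

F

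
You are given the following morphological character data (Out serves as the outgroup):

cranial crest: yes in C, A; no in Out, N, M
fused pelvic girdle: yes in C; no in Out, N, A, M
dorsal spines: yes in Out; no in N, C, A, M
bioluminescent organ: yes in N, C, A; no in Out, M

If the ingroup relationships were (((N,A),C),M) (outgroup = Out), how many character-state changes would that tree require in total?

5

Map each character onto (((N,A),C),M) (rooted by Out) and count the minimum state changes it requires (Fitch parsimony):
cranial crest: 2; fused pelvic girdle: 1; dorsal spines: 1; bioluminescent organ: 1.
Total tree length = 5.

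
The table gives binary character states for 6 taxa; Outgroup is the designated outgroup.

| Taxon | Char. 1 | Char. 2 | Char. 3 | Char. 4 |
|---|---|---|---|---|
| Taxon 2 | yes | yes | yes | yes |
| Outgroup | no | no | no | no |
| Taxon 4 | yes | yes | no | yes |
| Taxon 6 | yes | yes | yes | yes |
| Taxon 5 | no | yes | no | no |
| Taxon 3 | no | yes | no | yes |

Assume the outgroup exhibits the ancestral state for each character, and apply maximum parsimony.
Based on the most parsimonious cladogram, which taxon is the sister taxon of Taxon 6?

Taxon 2

The outgroup has state 'no' for every character, so 'yes' is the derived state throughout.
Char. 1 (derived state 'yes') is shared by Taxon 2, Taxon 4, and Taxon 6 — a synapomorphy uniting that clade.
Char. 2 (derived state 'yes') is shared by all ingroup taxa — unites the whole ingroup.
Only Taxon 2 and Taxon 6 show the derived state 'yes' for Char. 3, supporting them as a clade.
Only Taxon 2, Taxon 3, Taxon 4, and Taxon 6 show the derived state 'yes' for Char. 4, supporting them as a clade.
Most parsimonious ingroup topology: (Taxon 5,(((Taxon 2,Taxon 6),Taxon 4),Taxon 3)).
Taxon 6 and Taxon 2 form a cherry on this tree, so they are sister taxa.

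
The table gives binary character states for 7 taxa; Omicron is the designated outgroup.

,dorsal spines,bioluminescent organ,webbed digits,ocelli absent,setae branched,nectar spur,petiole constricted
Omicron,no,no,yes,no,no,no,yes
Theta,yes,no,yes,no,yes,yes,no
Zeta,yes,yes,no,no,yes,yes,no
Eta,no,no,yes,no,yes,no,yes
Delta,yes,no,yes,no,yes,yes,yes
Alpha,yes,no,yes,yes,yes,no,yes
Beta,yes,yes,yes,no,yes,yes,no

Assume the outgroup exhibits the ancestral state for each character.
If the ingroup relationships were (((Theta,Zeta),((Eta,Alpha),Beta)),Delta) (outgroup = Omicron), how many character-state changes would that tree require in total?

11

Map each character onto (((Theta,Zeta),((Eta,Alpha),Beta)),Delta) (rooted by Omicron) and count the minimum state changes it requires (Fitch parsimony):
dorsal spines: 2; bioluminescent organ: 2; webbed digits: 1; ocelli absent: 1; setae branched: 1; nectar spur: 2; petiole constricted: 2.
Total tree length = 11.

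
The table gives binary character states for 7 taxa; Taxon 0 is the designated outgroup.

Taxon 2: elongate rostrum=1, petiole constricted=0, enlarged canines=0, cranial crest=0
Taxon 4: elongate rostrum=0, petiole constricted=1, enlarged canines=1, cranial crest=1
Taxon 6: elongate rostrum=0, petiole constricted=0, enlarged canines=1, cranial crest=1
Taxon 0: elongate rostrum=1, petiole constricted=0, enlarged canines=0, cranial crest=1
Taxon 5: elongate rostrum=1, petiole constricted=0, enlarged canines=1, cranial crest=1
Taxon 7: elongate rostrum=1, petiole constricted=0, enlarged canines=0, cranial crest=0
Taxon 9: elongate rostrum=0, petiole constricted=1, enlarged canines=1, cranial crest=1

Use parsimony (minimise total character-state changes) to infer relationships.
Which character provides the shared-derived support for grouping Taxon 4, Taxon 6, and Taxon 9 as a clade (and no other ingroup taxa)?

Character polarity is set by the outgroup: the derived state is whichever differs from the outgroup's state, so for elongate rostrum, cranial crest the derived state is '0', and for the remaining characters it is '1'.
elongate rostrum (derived state '0') is shared by Taxon 4, Taxon 6, and Taxon 9 — a synapomorphy uniting that clade.
petiole constricted (derived state '1') is shared by Taxon 4 and Taxon 9 — a synapomorphy uniting that clade.
enlarged canines (derived state '1') is shared by Taxon 4, Taxon 5, Taxon 6, and Taxon 9 — a synapomorphy uniting that clade.
cranial crest: derived state '0' in Taxon 2 and Taxon 7 only — synapomorphy for {Taxon 2, Taxon 7}.
Most parsimonious ingroup topology: (((Taxon 6,(Taxon 4,Taxon 9)),Taxon 5),(Taxon 2,Taxon 7)).
The clade {Taxon 4, Taxon 6, Taxon 9} is supported by elongate rostrum: its derived state '0' occurs in exactly those taxa and in no other taxon (including the outgroup).

elongate rostrum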